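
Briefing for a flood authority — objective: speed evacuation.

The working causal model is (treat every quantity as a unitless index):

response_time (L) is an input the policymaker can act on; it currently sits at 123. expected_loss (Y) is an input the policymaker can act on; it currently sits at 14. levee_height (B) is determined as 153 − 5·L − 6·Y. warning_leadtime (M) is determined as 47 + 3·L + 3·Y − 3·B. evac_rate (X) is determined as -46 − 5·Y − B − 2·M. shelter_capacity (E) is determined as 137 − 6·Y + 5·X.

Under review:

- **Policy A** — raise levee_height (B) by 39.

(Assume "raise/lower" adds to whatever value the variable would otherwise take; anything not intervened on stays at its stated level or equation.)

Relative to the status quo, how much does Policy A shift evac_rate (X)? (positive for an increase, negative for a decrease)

Baseline:
  L = 123
  Y = 14
  B = 153 − 5·123 − 6·14 = -546
  M = 47 + 3·123 + 3·14 − 3·(-546) = 2096
  X = -46 − 5·14 − (-546) − 2·2096 = -3762
Policy A (B + 39):
  L = 123
  Y = 14
  B = 153 − 5·123 − 6·14 (+39 from intervention) = -507
  M = 47 + 3·123 + 3·14 − 3·(-507) = 1979
  X = -46 − 5·14 − (-507) − 2·1979 = -3567
Change in X: -3567 − (-3762) = 195

195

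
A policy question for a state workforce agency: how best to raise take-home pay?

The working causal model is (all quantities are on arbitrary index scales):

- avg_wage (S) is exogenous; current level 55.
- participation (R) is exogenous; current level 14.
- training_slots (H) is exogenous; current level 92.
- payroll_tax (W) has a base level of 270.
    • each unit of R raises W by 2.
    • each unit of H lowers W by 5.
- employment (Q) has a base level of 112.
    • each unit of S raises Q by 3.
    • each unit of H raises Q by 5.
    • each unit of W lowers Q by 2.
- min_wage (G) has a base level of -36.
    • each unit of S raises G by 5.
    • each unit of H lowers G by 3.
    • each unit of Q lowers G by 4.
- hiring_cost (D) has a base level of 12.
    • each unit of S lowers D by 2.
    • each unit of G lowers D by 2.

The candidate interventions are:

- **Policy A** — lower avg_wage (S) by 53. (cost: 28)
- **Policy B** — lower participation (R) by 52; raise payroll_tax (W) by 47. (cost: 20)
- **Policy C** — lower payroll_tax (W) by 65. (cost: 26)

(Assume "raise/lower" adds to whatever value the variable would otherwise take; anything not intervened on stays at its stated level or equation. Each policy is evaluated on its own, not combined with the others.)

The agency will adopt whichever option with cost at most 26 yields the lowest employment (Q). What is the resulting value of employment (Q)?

1175

Policy B (R − 52, W + 47):
  S = 55
  R = 14 − 52 = -38
  H = 92
  W = 270 + 2·(-38) − 5·92 (+47 from intervention) = -219
  Q = 112 + 3·55 + 5·92 − 2·(-219) = 1175
Policy C (W − 65):
  S = 55
  R = 14
  H = 92
  W = 270 + 2·14 − 5·92 (−65 from intervention) = -227
  Q = 112 + 3·55 + 5·92 − 2·(-227) = 1191
Comparing — Policy B: Q=1175, Policy C: Q=1191. Lowest is 1175 (Policy B).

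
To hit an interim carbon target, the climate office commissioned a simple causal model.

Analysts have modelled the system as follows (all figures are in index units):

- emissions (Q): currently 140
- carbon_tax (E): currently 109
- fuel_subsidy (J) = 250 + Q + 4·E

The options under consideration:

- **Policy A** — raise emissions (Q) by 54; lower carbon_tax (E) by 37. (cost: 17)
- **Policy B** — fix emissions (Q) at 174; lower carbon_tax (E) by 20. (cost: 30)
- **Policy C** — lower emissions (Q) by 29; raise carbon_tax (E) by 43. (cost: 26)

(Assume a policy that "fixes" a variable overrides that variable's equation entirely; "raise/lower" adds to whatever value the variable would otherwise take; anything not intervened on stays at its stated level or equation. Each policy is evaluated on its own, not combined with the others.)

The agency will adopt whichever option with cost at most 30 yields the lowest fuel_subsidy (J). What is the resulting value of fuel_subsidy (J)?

Policy A (Q + 54, E − 37):
  Q = 140 + 54 = 194
  E = 109 − 37 = 72
  J = 250 + 194 + 4·72 = 732
Policy B (Q := 174, E − 20):
  Q = 174
  E = 109 − 20 = 89
  J = 250 + 174 + 4·89 = 780
Policy C (Q − 29, E + 43):
  Q = 140 − 29 = 111
  E = 109 + 43 = 152
  J = 250 + 111 + 4·152 = 969
Comparing — Policy A: J=732, Policy B: J=780, Policy C: J=969. Lowest is 732 (Policy A).

732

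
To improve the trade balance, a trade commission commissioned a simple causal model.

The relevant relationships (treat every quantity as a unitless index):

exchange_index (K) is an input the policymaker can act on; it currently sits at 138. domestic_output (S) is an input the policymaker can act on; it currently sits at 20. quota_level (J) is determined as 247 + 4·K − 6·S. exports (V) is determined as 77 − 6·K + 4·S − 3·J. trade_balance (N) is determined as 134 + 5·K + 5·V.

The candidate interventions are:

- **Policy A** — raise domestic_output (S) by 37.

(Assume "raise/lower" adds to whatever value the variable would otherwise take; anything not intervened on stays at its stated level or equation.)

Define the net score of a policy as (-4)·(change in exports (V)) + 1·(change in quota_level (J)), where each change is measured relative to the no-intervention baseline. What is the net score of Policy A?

-3478

Baseline:
  K = 138
  S = 20
  J = 247 + 4·138 − 6·20 = 679
  V = 77 − 6·138 + 4·20 − 3·679 = -2708
Policy A (S + 37):
  K = 138
  S = 20 + 37 = 57
  J = 247 + 4·138 − 6·57 = 457
  V = 77 − 6·138 + 4·57 − 3·457 = -1894
ΔV = -1894 − (-2708) = 814; ΔJ = 457 − 679 = -222
Score = (-4)·814 + 1·(-222) = -3478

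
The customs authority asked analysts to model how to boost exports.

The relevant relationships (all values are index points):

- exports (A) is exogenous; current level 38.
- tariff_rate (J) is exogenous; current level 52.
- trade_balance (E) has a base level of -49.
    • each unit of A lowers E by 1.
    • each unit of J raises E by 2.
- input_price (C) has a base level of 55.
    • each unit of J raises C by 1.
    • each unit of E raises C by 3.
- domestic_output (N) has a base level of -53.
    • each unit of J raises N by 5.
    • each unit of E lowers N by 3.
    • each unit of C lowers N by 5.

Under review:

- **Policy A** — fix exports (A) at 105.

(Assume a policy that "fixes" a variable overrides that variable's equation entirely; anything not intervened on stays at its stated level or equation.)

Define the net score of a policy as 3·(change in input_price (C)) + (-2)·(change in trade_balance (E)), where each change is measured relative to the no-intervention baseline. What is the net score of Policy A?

Baseline:
  A = 38
  J = 52
  E = -49 − 38 + 2·52 = 17
  C = 55 + 52 + 3·17 = 158
Policy A (A := 105):
  A = 105
  J = 52
  E = -49 − 105 + 2·52 = -50
  C = 55 + 52 + 3·(-50) = -43
ΔC = -43 − 158 = -201; ΔE = -50 − 17 = -67
Score = 3·(-201) + (-2)·(-67) = -469

-469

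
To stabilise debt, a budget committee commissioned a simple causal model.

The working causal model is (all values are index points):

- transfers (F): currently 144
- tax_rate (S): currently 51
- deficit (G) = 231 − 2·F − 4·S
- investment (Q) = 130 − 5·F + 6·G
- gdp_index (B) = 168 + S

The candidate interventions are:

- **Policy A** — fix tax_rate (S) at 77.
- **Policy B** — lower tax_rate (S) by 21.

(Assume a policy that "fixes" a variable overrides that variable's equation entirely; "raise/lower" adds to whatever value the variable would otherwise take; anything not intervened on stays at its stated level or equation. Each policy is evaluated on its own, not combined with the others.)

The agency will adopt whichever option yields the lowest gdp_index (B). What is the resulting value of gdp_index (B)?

Policy A (S := 77):
  S = 77
  B = 168 + 77 = 245
Policy B (S − 21):
  S = 51 − 21 = 30
  B = 168 + 30 = 198
Comparing — Policy A: B=245, Policy B: B=198. Lowest is 198 (Policy B).

198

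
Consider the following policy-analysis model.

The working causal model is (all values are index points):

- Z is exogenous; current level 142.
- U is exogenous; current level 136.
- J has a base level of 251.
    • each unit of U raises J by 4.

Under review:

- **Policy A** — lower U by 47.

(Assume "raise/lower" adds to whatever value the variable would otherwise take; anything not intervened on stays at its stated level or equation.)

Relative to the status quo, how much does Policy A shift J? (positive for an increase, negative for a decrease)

-188

Baseline:
  U = 136
  J = 251 + 4·136 = 795
Policy A (U − 47):
  U = 136 − 47 = 89
  J = 251 + 4·89 = 607
Change in J: 607 − 795 = -188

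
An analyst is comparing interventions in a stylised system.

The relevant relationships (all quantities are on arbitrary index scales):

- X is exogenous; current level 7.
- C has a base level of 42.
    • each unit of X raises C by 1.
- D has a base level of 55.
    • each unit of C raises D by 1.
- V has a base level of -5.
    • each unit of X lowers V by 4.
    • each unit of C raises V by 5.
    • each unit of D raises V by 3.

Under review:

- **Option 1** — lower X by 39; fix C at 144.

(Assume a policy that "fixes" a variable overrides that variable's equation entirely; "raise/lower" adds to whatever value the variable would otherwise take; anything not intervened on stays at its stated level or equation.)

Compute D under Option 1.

Option 1 (X − 39, C := 144):
  X = 7 − 39 = -32
  C = 144
  D = 55 + 144 = 199

199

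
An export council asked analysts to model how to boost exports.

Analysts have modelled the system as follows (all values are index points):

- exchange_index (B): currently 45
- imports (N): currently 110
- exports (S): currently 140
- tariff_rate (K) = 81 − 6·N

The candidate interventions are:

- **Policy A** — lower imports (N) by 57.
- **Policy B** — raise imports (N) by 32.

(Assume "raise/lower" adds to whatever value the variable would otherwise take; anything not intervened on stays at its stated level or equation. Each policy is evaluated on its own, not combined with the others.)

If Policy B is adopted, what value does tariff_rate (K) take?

Policy B (N + 32):
  N = 110 + 32 = 142
  K = 81 − 6·142 = -771

-771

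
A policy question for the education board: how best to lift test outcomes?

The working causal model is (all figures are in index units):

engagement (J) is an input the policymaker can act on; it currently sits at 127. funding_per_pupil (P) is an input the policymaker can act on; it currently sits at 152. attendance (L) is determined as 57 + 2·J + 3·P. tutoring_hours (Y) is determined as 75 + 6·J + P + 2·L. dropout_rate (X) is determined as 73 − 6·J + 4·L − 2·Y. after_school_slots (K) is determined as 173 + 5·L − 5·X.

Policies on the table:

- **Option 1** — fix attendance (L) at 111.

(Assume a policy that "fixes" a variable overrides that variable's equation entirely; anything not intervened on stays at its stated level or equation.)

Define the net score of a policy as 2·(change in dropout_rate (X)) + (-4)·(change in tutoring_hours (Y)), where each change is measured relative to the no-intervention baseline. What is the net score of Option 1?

5248

Baseline:
  J = 127
  P = 152
  L = 57 + 2·127 + 3·152 = 767
  Y = 75 + 6·127 + 152 + 2·767 = 2523
  X = 73 − 6·127 + 4·767 − 2·2523 = -2667
Option 1 (L := 111):
  J = 127
  P = 152
  L = 111
  Y = 75 + 6·127 + 152 + 2·111 = 1211
  X = 73 − 6·127 + 4·111 − 2·1211 = -2667
ΔX = -2667 − (-2667) = 0; ΔY = 1211 − 2523 = -1312
Score = 2·0 + (-4)·(-1312) = 5248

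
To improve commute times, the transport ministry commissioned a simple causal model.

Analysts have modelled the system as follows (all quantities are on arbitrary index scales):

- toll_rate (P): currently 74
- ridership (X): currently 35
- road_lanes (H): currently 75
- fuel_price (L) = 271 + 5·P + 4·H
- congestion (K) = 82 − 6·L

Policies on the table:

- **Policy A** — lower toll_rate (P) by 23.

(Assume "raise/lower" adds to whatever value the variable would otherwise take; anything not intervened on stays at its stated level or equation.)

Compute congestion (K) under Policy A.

Policy A (P − 23):
  P = 74 − 23 = 51
  H = 75
  L = 271 + 5·51 + 4·75 = 826
  K = 82 − 6·826 = -4874

-4874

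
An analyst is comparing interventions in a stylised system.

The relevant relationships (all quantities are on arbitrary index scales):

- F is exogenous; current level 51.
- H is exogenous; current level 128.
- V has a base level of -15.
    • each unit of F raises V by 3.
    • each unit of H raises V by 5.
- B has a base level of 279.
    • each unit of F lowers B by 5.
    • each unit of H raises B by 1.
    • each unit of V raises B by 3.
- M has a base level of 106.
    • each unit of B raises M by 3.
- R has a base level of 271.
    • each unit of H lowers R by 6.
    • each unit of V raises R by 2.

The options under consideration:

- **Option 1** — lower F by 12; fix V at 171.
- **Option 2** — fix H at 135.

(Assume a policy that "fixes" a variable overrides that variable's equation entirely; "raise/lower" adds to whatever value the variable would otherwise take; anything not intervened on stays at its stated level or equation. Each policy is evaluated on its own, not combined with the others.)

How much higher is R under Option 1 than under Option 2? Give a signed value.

-1242

Option 1 (F − 12, V := 171):
  F = 51 − 12 = 39
  H = 128
  V = 171
  R = 271 − 6·128 + 2·171 = -155
Option 2 (H := 135):
  F = 51
  H = 135
  V = -15 + 3·51 + 5·135 = 813
  R = 271 − 6·135 + 2·813 = 1087
R: -155 − 1087 = -1242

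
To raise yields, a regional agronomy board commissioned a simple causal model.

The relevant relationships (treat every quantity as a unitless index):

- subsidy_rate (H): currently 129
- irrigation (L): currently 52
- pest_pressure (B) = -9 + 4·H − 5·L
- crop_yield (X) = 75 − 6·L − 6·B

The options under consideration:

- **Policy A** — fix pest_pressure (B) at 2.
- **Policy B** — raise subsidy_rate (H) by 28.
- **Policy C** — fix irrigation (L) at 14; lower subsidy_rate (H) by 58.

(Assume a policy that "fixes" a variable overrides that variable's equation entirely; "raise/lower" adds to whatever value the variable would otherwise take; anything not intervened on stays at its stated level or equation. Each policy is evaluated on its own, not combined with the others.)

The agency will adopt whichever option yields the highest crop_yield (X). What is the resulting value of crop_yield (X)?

-249

Policy A (B := 2):
  H = 129
  L = 52
  B = 2
  X = 75 − 6·52 − 6·2 = -249
Policy B (H + 28):
  H = 129 + 28 = 157
  L = 52
  B = -9 + 4·157 − 5·52 = 359
  X = 75 − 6·52 − 6·359 = -2391
Policy C (L := 14, H − 58):
  H = 129 − 58 = 71
  L = 14
  B = -9 + 4·71 − 5·14 = 205
  X = 75 − 6·14 − 6·205 = -1239
Comparing — Policy A: X=-249, Policy B: X=-2391, Policy C: X=-1239. Highest is -249 (Policy A).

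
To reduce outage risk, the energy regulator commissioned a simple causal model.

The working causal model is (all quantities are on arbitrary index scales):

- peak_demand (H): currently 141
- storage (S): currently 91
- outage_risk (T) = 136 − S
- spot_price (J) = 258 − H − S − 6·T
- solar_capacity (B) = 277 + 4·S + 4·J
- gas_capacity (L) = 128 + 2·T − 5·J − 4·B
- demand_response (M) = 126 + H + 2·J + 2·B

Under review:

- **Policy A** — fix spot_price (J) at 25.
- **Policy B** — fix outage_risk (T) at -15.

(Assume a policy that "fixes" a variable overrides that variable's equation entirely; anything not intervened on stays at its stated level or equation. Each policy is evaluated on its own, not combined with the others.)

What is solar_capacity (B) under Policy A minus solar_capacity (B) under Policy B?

-364

Policy A (J := 25):
  H = 141
  S = 91
  T = 136 − 91 = 45
  J = 25
  B = 277 + 4·91 + 4·25 = 741
Policy B (T := -15):
  H = 141
  S = 91
  T = -15
  J = 258 − 141 − 91 − 6·(-15) = 116
  B = 277 + 4·91 + 4·116 = 1105
B: 741 − 1105 = -364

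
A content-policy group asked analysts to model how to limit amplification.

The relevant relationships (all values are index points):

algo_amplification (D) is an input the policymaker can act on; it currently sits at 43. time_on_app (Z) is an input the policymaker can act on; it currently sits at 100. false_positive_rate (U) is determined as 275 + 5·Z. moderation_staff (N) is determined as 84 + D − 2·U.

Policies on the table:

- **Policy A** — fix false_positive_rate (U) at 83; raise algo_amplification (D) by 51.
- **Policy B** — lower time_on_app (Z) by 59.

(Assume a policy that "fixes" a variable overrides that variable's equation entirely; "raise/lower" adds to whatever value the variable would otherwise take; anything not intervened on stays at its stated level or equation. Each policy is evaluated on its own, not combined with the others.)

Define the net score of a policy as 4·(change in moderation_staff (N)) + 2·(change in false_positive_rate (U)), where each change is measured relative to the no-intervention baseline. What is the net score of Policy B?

Baseline:
  D = 43
  Z = 100
  U = 275 + 5·100 = 775
  N = 84 + 43 − 2·775 = -1423
Policy B (Z − 59):
  D = 43
  Z = 100 − 59 = 41
  U = 275 + 5·41 = 480
  N = 84 + 43 − 2·480 = -833
ΔN = -833 − (-1423) = 590; ΔU = 480 − 775 = -295
Score = 4·590 + 2·(-295) = 1770

1770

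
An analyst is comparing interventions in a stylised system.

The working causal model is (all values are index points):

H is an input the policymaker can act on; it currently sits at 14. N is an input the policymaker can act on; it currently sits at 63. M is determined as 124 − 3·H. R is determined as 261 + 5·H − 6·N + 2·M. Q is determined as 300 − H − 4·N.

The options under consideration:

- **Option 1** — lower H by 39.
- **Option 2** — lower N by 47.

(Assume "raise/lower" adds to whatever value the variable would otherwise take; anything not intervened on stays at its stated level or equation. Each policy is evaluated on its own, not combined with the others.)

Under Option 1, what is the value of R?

Option 1 (H − 39):
  H = 14 − 39 = -25
  N = 63
  M = 124 − 3·(-25) = 199
  R = 261 + 5·(-25) − 6·63 + 2·199 = 156

156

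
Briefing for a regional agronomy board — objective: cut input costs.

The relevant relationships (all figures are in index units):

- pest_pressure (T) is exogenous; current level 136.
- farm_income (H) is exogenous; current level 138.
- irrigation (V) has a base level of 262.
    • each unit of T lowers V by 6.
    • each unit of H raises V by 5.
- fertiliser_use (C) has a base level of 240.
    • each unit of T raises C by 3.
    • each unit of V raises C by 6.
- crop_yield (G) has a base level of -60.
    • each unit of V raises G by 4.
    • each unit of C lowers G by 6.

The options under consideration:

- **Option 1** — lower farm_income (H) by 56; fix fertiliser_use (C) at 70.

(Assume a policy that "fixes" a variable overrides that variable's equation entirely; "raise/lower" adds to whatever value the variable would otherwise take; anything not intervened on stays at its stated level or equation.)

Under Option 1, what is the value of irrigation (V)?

Option 1 (H − 56, C := 70):
  T = 136
  H = 138 − 56 = 82
  V = 262 − 6·136 + 5·82 = -144

-144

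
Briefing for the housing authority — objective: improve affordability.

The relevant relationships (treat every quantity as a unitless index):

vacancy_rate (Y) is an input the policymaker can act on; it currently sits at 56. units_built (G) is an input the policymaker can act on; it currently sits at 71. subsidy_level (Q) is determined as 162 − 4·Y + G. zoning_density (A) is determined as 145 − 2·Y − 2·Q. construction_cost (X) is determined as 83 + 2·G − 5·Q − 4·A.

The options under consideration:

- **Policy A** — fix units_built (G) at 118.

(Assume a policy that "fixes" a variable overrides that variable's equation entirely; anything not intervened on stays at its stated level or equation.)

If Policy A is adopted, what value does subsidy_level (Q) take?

56

Policy A (G := 118):
  Y = 56
  G = 118
  Q = 162 − 4·56 + 118 = 56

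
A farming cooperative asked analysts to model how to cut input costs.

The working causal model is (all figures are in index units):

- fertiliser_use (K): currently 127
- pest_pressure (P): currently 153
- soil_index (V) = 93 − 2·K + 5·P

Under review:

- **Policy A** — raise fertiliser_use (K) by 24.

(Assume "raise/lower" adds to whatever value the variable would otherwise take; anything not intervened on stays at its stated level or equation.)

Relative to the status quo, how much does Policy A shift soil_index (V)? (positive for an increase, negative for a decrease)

Baseline:
  K = 127
  P = 153
  V = 93 − 2·127 + 5·153 = 604
Policy A (K + 24):
  K = 127 + 24 = 151
  P = 153
  V = 93 − 2·151 + 5·153 = 556
Change in V: 556 − 604 = -48

-48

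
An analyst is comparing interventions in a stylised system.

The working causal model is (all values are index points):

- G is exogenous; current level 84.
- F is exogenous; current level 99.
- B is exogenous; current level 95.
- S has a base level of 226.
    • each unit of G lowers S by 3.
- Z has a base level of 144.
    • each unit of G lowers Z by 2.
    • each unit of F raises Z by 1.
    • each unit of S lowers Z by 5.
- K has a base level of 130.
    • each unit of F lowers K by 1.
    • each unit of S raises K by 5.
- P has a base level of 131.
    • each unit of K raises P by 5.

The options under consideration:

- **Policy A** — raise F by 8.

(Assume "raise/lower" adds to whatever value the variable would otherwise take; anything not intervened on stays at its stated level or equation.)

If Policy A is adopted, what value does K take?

Policy A (F + 8):
  G = 84
  F = 99 + 8 = 107
  S = 226 − 3·84 = -26
  K = 130 − 107 + 5·(-26) = -107

-107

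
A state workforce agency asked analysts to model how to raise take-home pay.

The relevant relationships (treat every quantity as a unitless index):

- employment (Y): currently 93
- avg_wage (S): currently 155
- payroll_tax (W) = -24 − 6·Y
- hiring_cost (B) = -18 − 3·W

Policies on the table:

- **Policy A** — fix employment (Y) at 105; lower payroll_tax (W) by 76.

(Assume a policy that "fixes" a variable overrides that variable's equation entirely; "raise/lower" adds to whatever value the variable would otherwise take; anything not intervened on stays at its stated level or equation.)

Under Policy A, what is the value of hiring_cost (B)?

Policy A (Y := 105, W − 76):
  Y = 105
  W = -24 − 6·105 (−76 from intervention) = -730
  B = -18 − 3·(-730) = 2172

2172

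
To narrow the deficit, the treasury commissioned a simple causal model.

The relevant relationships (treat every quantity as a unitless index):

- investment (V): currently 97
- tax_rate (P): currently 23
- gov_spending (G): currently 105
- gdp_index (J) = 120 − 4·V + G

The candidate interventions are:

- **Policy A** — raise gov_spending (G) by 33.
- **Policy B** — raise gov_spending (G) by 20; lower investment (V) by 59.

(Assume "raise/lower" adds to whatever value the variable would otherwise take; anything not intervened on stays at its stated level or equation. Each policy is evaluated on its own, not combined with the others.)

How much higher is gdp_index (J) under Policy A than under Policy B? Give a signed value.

Policy A (G + 33):
  V = 97
  G = 105 + 33 = 138
  J = 120 − 4·97 + 138 = -130
Policy B (G + 20, V − 59):
  V = 97 − 59 = 38
  G = 105 + 20 = 125
  J = 120 − 4·38 + 125 = 93
J: -130 − 93 = -223

-223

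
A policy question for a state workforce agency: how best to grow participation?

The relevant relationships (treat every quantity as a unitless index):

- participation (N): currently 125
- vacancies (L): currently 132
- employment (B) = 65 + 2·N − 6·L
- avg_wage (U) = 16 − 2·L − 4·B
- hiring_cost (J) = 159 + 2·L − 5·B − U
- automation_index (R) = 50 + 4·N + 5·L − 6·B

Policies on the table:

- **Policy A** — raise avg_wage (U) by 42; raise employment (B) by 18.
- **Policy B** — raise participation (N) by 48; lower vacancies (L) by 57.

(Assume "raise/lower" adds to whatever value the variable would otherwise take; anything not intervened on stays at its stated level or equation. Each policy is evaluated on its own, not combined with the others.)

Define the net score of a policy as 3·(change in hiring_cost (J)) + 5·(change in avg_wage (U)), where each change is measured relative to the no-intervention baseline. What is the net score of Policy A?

Baseline:
  N = 125
  L = 132
  B = 65 + 2·125 − 6·132 = -477
  U = 16 − 2·132 − 4·(-477) = 1660
  J = 159 + 2·132 − 5·(-477) − 1660 = 1148
Policy A (U + 42, B + 18):
  N = 125
  L = 132
  B = 65 + 2·125 − 6·132 (+18 from intervention) = -459
  U = 16 − 2·132 − 4·(-459) (+42 from intervention) = 1630
  J = 159 + 2·132 − 5·(-459) − 1630 = 1088
ΔJ = 1088 − 1148 = -60; ΔU = 1630 − 1660 = -30
Score = 3·(-60) + 5·(-30) = -330

-330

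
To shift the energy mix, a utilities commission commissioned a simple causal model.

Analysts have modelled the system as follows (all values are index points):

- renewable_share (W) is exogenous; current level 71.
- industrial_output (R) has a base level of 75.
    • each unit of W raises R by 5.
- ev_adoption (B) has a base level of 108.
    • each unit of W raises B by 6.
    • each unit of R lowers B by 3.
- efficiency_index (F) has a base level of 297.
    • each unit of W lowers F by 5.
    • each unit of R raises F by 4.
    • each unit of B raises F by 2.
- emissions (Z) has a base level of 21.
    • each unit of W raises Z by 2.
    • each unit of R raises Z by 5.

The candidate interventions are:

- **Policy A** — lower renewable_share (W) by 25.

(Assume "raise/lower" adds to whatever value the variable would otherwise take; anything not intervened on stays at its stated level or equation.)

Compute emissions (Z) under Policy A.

1638

Policy A (W − 25):
  W = 71 − 25 = 46
  R = 75 + 5·46 = 305
  Z = 21 + 2·46 + 5·305 = 1638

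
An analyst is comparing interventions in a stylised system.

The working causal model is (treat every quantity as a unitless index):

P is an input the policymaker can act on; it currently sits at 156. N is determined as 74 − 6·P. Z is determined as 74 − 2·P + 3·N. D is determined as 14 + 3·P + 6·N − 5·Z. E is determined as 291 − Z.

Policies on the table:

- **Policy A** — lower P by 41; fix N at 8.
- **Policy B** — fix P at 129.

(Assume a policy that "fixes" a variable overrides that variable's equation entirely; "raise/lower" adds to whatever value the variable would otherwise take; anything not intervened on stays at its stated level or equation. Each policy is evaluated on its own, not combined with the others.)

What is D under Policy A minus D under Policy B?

-6554

Policy A (P − 41, N := 8):
  P = 156 − 41 = 115
  N = 8
  Z = 74 − 2·115 + 3·8 = -132
  D = 14 + 3·115 + 6·8 − 5·(-132) = 1067
Policy B (P := 129):
  P = 129
  N = 74 − 6·129 = -700
  Z = 74 − 2·129 + 3·(-700) = -2284
  D = 14 + 3·129 + 6·(-700) − 5·(-2284) = 7621
D: 1067 − 7621 = -6554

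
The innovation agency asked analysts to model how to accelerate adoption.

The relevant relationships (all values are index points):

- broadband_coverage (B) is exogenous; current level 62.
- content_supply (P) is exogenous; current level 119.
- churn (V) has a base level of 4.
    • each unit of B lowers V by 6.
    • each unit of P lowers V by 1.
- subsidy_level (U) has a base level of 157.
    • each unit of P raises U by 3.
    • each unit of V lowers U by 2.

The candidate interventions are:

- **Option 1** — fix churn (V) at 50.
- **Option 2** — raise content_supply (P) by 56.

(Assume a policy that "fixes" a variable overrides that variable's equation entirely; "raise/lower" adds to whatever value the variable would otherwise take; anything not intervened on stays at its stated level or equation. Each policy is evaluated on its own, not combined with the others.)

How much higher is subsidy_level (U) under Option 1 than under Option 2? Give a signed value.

-1354

Option 1 (V := 50):
  B = 62
  P = 119
  V = 50
  U = 157 + 3·119 − 2·50 = 414
Option 2 (P + 56):
  B = 62
  P = 119 + 56 = 175
  V = 4 − 6·62 − 175 = -543
  U = 157 + 3·175 − 2·(-543) = 1768
U: 414 − 1768 = -1354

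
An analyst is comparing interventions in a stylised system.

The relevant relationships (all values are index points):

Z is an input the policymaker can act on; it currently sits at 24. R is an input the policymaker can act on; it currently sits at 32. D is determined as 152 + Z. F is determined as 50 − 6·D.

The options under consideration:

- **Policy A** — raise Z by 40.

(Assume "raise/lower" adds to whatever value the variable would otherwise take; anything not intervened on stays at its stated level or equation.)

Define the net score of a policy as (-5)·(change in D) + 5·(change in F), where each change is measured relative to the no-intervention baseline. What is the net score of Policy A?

Baseline:
  Z = 24
  D = 152 + 24 = 176
  F = 50 − 6·176 = -1006
Policy A (Z + 40):
  Z = 24 + 40 = 64
  D = 152 + 64 = 216
  F = 50 − 6·216 = -1246
ΔD = 216 − 176 = 40; ΔF = -1246 − (-1006) = -240
Score = (-5)·40 + 5·(-240) = -1400

-1400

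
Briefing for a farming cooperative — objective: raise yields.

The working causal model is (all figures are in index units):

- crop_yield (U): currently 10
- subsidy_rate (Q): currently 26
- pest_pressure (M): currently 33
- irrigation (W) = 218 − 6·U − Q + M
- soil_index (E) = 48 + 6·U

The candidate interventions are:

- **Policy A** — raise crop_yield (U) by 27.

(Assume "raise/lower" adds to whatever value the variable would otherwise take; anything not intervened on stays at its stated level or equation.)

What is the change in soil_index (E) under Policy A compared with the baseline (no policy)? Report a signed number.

Baseline:
  U = 10
  E = 48 + 6·10 = 108
Policy A (U + 27):
  U = 10 + 27 = 37
  E = 48 + 6·37 = 270
Change in E: 270 − 108 = 162

162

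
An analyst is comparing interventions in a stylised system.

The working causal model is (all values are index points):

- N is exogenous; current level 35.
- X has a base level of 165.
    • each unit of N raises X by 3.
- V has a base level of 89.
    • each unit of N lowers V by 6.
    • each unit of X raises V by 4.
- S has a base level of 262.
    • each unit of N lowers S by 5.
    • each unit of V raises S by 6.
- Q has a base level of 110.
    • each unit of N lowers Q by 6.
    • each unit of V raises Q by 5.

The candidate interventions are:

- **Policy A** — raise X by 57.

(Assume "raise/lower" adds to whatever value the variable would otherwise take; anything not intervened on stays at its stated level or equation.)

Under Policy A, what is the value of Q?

5835

Policy A (X + 57):
  N = 35
  X = 165 + 3·35 (+57 from intervention) = 327
  V = 89 − 6·35 + 4·327 = 1187
  Q = 110 − 6·35 + 5·1187 = 5835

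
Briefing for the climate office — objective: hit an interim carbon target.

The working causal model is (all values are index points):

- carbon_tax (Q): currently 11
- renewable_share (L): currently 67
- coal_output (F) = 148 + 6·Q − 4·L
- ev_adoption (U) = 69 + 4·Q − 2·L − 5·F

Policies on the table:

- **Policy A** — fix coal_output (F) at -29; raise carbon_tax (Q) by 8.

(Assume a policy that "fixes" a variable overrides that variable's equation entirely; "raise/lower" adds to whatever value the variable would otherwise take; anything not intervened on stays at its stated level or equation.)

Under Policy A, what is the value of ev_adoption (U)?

Policy A (F := -29, Q + 8):
  Q = 11 + 8 = 19
  L = 67
  F = -29
  U = 69 + 4·19 − 2·67 − 5·(-29) = 156

156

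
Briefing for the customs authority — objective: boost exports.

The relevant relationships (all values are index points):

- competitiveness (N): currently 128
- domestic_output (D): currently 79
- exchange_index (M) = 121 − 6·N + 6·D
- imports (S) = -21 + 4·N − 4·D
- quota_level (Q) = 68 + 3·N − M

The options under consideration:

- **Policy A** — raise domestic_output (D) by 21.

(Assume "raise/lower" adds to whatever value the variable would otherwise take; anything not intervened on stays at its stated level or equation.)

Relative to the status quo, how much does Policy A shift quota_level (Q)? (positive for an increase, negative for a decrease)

-126

Baseline:
  N = 128
  D = 79
  M = 121 − 6·128 + 6·79 = -173
  Q = 68 + 3·128 − (-173) = 625
Policy A (D + 21):
  N = 128
  D = 79 + 21 = 100
  M = 121 − 6·128 + 6·100 = -47
  Q = 68 + 3·128 − (-47) = 499
Change in Q: 499 − 625 = -126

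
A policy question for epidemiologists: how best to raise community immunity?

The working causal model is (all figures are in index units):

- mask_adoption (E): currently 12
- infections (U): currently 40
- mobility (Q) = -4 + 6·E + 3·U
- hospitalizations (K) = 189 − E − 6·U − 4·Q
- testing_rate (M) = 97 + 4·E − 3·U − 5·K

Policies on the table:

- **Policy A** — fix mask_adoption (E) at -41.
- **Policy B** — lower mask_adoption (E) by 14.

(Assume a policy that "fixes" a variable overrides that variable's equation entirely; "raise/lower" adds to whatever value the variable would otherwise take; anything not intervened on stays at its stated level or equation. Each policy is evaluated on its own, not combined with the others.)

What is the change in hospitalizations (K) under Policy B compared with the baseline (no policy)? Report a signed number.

Baseline:
  E = 12
  U = 40
  Q = -4 + 6·12 + 3·40 = 188
  K = 189 − 12 − 6·40 − 4·188 = -815
Policy B (E − 14):
  E = 12 − 14 = -2
  U = 40
  Q = -4 + 6·(-2) + 3·40 = 104
  K = 189 − (-2) − 6·40 − 4·104 = -465
Change in K: -465 − (-815) = 350

350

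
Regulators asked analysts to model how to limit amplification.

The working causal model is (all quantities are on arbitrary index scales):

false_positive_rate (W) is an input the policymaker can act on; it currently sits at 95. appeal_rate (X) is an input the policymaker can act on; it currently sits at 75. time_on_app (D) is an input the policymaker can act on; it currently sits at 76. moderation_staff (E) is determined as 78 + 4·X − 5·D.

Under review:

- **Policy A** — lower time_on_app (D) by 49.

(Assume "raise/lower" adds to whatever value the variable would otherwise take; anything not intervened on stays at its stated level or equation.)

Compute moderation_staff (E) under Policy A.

Policy A (D − 49):
  X = 75
  D = 76 − 49 = 27
  E = 78 + 4·75 − 5·27 = 243

243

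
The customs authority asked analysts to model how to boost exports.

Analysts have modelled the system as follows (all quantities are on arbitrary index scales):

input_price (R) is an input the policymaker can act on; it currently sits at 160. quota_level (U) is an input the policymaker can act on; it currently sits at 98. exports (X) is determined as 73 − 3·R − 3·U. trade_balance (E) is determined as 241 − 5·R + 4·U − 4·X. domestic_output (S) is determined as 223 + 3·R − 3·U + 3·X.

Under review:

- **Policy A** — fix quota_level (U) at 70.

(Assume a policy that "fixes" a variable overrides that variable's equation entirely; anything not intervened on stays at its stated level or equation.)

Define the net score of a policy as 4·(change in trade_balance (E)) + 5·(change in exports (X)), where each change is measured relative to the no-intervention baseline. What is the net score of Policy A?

Baseline:
  R = 160
  U = 98
  X = 73 − 3·160 − 3·98 = -701
  E = 241 − 5·160 + 4·98 − 4·(-701) = 2637
Policy A (U := 70):
  R = 160
  U = 70
  X = 73 − 3·160 − 3·70 = -617
  E = 241 − 5·160 + 4·70 − 4·(-617) = 2189
ΔE = 2189 − 2637 = -448; ΔX = -617 − (-701) = 84
Score = 4·(-448) + 5·84 = -1372

-1372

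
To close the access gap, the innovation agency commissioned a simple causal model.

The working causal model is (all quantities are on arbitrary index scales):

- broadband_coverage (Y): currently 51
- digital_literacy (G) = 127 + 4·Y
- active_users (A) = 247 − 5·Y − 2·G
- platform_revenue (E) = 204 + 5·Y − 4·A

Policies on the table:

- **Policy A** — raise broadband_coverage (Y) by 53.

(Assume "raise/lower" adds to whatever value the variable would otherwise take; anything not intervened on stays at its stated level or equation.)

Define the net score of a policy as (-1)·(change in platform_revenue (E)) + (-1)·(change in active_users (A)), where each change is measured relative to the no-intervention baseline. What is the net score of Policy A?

Baseline:
  Y = 51
  G = 127 + 4·51 = 331
  A = 247 − 5·51 − 2·331 = -670
  E = 204 + 5·51 − 4·(-670) = 3139
Policy A (Y + 53):
  Y = 51 + 53 = 104
  G = 127 + 4·104 = 543
  A = 247 − 5·104 − 2·543 = -1359
  E = 204 + 5·104 − 4·(-1359) = 6160
ΔE = 6160 − 3139 = 3021; ΔA = -1359 − (-670) = -689
Score = (-1)·3021 + (-1)·(-689) = -2332

-2332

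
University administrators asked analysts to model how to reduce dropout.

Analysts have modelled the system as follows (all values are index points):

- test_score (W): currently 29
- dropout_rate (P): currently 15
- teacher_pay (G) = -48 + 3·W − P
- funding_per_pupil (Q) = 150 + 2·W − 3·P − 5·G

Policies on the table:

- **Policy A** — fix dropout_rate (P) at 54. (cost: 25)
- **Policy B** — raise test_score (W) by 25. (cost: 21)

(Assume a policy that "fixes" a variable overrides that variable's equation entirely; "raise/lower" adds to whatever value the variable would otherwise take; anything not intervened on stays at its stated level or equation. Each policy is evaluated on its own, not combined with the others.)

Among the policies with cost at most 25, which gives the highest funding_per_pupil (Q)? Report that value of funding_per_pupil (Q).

Policy A (P := 54):
  W = 29
  P = 54
  G = -48 + 3·29 − 54 = -15
  Q = 150 + 2·29 − 3·54 − 5·(-15) = 121
Policy B (W + 25):
  W = 29 + 25 = 54
  P = 15
  G = -48 + 3·54 − 15 = 99
  Q = 150 + 2·54 − 3·15 − 5·99 = -282
Comparing — Policy A: Q=121, Policy B: Q=-282. Highest is 121 (Policy A).

121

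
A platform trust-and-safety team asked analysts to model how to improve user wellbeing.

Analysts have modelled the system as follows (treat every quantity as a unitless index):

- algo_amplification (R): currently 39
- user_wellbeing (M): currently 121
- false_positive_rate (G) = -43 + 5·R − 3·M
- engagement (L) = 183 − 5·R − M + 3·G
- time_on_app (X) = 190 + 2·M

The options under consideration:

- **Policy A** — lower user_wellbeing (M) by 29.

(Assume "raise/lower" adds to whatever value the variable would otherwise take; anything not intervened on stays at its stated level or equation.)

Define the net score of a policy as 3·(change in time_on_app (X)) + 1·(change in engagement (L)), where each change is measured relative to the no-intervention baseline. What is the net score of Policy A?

116

Baseline:
  R = 39
  M = 121
  G = -43 + 5·39 − 3·121 = -211
  L = 183 − 5·39 − 121 + 3·(-211) = -766
  X = 190 + 2·121 = 432
Policy A (M − 29):
  R = 39
  M = 121 − 29 = 92
  G = -43 + 5·39 − 3·92 = -124
  L = 183 − 5·39 − 92 + 3·(-124) = -476
  X = 190 + 2·92 = 374
ΔX = 374 − 432 = -58; ΔL = -476 − (-766) = 290
Score = 3·(-58) + 1·290 = 116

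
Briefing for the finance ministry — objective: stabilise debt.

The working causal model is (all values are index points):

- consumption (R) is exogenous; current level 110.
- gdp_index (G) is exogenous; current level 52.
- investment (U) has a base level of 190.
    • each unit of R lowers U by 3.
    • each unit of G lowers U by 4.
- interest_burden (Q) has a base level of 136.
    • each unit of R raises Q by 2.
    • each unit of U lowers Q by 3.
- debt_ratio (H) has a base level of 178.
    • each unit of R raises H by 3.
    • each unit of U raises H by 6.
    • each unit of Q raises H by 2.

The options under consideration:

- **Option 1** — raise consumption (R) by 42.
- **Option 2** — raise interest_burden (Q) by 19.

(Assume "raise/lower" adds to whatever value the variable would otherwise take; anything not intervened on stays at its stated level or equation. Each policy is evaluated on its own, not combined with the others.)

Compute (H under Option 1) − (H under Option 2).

Option 1 (R + 42):
  R = 110 + 42 = 152
  G = 52
  U = 190 − 3·152 − 4·52 = -474
  Q = 136 + 2·152 − 3·(-474) = 1862
  H = 178 + 3·152 + 6·(-474) + 2·1862 = 1514
Option 2 (Q + 19):
  R = 110
  G = 52
  U = 190 − 3·110 − 4·52 = -348
  Q = 136 + 2·110 − 3·(-348) (+19 from intervention) = 1419
  H = 178 + 3·110 + 6·(-348) + 2·1419 = 1258
H: 1514 − 1258 = 256

256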